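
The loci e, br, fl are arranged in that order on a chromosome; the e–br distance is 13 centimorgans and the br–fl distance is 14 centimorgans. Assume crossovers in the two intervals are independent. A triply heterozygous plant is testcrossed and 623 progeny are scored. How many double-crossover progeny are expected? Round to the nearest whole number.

11

Map distances give recombination frequencies of 0.130 and 0.140 for the two intervals.
With no interference, expected double-crossover frequency = 0.130 × 0.140 = 0.01820.
Expected number = 0.01820 × 623 = 11.34 ≈ 11.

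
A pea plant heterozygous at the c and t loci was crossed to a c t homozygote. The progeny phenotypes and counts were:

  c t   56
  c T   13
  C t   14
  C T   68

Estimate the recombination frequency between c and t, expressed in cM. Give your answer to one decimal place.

The two most frequent classes, C T (68) and c t (56), are the parental types, so the F1 was C T / c t.
The recombinant classes are C t and c T: 14 + 13 = 27.
Recombination frequency = 27/151 = 0.1788 ≈ 17.9%, i.e. 17.9 cM.

17.9 cM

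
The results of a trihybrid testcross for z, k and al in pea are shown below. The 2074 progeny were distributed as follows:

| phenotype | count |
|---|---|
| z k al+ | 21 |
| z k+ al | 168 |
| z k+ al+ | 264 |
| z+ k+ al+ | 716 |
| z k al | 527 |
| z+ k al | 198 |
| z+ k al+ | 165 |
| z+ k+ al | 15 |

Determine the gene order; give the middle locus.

al

The two most frequent reciprocal classes, z k al and z+ k+ al+, are the parental types, so the F1 was z k al / z+ k+ al+.
The two rarest classes, z k al+ and z+ k+ al, are the double crossovers. Comparing them with the parentals, only the al allele has switched, so al is the middle locus and the order is k – al – z.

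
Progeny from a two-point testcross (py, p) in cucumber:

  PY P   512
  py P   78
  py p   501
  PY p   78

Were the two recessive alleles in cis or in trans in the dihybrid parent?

cis

The two most frequent classes are PY P (512) and py p (501); these are the parental (non-recombinant) types.
So the F1 carried PY P on one chromosome and py p on the other — the recessive alleles are on the same chromosome (cis / coupling).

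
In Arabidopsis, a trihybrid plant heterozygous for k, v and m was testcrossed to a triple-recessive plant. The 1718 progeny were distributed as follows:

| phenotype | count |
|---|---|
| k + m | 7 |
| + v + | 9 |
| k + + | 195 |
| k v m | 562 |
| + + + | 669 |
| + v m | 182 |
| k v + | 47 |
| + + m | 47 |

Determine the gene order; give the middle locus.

The two most frequent reciprocal classes, k v m and + + +, are the parental types, so the F1 was k v m / + + +.
The two rarest classes, k + m and + v +, are the double crossovers. Comparing them with the parentals, only the v allele has switched, so v is the middle locus and the order is k – v – m.

v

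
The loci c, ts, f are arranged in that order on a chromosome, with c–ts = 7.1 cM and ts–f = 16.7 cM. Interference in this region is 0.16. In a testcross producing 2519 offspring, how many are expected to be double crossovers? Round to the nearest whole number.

Map distances give recombination frequencies of 0.071 and 0.167 for the two intervals.
With interference 0.16 (so coincidence = 0.84), expected double-crossover frequency = 0.071 × 0.167 × 0.84 = 0.00996.
Expected number = 0.00996 × 2519 = 25.09 ≈ 25.

25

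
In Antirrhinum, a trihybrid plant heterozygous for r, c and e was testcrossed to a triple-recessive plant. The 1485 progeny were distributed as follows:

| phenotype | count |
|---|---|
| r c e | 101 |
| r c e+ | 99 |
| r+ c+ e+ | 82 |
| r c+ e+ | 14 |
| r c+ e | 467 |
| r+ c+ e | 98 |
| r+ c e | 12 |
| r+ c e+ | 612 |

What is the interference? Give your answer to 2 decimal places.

The two most frequent reciprocal classes, r c+ e and r+ c e+, are the parental types, so the F1 was r c+ e / r+ c e+.
The two rarest classes, r c+ e+ and r+ c e, are the double crossovers. Comparing them with the parentals, only the e allele has switched, so e is the middle locus and the order is r – e – c.
r–e: (197 + 26)/1485 = 0.1502; e–c: (183 + 26)/1485 = 0.1407.
Expected DCO frequency = 0.1502 × 0.1407 ≈ 0.02113; observed = 26/1485 ≈ 0.01751.
Coefficient of coincidence = 0.01751/0.02113 ≈ 0.83; interference = 1 − 0.83 = 0.17.

0.17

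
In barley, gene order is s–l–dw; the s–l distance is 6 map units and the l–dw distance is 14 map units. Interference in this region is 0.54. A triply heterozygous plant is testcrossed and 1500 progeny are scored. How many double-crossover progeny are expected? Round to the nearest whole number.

Map distances give recombination frequencies of 0.060 and 0.140 for the two intervals.
With interference 0.54 (so coincidence = 0.46), expected double-crossover frequency = 0.060 × 0.140 × 0.46 = 0.00386.
Expected number = 0.00386 × 1500 = 5.80 ≈ 6.

6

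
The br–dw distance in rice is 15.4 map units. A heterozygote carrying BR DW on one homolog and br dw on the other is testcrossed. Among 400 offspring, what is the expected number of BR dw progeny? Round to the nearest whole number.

31

A map distance of 15.4 map units corresponds to a recombination frequency of 0.154.
The F1 is BR DW / br dw, so BR dw is a recombinant gamete class with expected frequency r/2 = 0.154/2 = 0.0770.
Expected number = 0.0770 × 400 = 30.80 ≈ 31.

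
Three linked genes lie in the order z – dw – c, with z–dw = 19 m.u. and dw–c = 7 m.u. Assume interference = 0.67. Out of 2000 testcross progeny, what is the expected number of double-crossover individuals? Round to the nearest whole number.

Map distances give recombination frequencies of 0.190 and 0.070 for the two intervals.
With interference 0.67 (so coincidence = 0.33), expected double-crossover frequency = 0.190 × 0.070 × 0.33 = 0.00439.
Expected number = 0.00439 × 2000 = 8.78 ≈ 9.

9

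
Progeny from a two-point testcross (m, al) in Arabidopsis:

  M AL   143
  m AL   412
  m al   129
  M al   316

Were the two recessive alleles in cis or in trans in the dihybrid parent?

trans

The two most frequent classes are M al (316) and m AL (412); these are the parental (non-recombinant) types.
So the F1 carried M al on one chromosome and m AL on the other — the recessive alleles are on opposite chromosomes (trans / repulsion).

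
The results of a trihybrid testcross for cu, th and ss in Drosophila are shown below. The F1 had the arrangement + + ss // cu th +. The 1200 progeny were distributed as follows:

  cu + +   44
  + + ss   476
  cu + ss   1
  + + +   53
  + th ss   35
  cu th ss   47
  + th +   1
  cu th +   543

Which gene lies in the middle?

cu

The two rarest classes, cu + ss and + th +, are the double crossovers. Comparing them with the parentals, only the cu allele has switched, so cu is the middle locus and the order is ss – cu – th.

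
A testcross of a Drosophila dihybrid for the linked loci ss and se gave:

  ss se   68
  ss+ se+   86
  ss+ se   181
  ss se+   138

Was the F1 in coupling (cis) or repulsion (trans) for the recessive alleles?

trans

The two most frequent classes are ss+ se (181) and ss se+ (138); these are the parental (non-recombinant) types.
So the F1 carried ss+ se on one chromosome and ss se+ on the other — the recessive alleles are on opposite chromosomes (trans / repulsion).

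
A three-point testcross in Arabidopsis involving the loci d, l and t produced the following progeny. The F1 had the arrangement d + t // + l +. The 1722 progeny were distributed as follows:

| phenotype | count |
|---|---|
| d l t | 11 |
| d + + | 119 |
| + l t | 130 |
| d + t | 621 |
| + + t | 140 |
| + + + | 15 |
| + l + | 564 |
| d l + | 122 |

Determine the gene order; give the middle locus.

l

The two rarest classes, d l t and + + +, are the double crossovers. Comparing them with the parentals, only the l allele has switched, so l is the middle locus and the order is t – l – d.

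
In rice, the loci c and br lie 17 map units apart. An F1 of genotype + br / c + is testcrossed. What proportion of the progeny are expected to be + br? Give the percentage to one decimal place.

41.5%

A map distance of 17 map units corresponds to a recombination frequency of 0.170.
The F1 is + br / c +, so + br is a parental gamete class with expected frequency (1 − r)/2 = 0.830/2 = 0.4150.
That is 0.4150 = 41.5% of the progeny.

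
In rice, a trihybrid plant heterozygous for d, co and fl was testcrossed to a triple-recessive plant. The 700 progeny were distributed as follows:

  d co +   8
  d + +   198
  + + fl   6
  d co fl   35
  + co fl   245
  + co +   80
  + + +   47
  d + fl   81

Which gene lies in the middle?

The two most frequent reciprocal classes, + co fl and d + +, are the parental types, so the F1 was + co fl / d + +.
The two rarest classes, + + fl and d co +, are the double crossovers. Comparing them with the parentals, only the co allele has switched, so co is the middle locus and the order is fl – co – d.

co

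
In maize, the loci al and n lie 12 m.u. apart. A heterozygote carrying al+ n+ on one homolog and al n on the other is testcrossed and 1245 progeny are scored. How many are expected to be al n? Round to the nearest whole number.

A map distance of 12 m.u. corresponds to a recombination frequency of 0.120.
The F1 is al+ n+ / al n, so al n is a parental gamete class with expected frequency (1 − r)/2 = 0.880/2 = 0.4400.
Expected number = 0.4400 × 1245 = 547.80 ≈ 548.

548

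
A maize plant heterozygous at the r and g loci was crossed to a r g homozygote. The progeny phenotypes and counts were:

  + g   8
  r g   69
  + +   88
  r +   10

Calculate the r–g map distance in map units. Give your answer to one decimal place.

The two most frequent classes, + + (88) and r g (69), are the parental types, so the F1 was + + / r g.
The recombinant classes are + g and r +: 8 + 10 = 18.
Recombination frequency = 18/175 = 0.1029 ≈ 10.3%, i.e. 10.3 map units.

10.3 map units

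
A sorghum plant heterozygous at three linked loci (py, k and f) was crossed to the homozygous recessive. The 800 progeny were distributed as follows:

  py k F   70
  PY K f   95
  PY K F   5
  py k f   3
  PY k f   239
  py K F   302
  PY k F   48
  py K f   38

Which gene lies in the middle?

The two most frequent reciprocal classes, PY k f and py K F, are the parental types, so the F1 was PY k f / py K F.
The two rarest classes, py k f and PY K F, are the double crossovers. Comparing them with the parentals, only the py allele has switched, so py is the middle locus and the order is f – py – k.

py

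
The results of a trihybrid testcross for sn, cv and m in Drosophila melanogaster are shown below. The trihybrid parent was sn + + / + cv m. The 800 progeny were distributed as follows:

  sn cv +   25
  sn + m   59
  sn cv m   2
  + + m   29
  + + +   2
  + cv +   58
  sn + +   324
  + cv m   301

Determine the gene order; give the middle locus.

The two rarest classes, + + + and sn cv m, are the double crossovers. Comparing them with the parentals, only the sn allele has switched, so sn is the middle locus and the order is cv – sn – m.

sn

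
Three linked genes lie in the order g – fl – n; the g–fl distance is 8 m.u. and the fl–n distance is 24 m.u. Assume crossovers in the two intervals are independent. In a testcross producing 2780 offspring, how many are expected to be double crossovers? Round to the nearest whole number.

53

Map distances give recombination frequencies of 0.080 and 0.240 for the two intervals.
With no interference, expected double-crossover frequency = 0.080 × 0.240 = 0.01920.
Expected number = 0.01920 × 2780 = 53.38 ≈ 53.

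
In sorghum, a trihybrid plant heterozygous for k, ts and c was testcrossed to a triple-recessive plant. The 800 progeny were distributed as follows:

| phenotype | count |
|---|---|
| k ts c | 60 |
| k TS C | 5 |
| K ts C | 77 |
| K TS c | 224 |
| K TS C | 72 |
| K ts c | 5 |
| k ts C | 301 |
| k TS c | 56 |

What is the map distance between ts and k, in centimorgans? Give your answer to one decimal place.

The two most frequent reciprocal classes, K TS c and k ts C, are the parental types, so the F1 was K TS c / k ts C.
The two rarest classes, K ts c and k TS C, are the double crossovers. Comparing them with the parentals, only the ts allele has switched, so ts is the middle locus and the order is c – ts – k.
Crossovers in the ts–k interval produce the single-crossover classes k TS c and K ts C (56 + 77 = 133) plus the double crossovers (10).
RF(ts–k) = (133 + 10) / 800 = 143/800 = 0.1787 → 17.9 centimorgans.

17.9 centimorgans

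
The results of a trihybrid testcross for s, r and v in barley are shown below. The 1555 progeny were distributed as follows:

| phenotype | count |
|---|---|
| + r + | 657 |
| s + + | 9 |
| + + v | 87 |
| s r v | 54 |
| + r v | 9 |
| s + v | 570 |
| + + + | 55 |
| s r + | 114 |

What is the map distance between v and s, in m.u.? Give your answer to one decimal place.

14.1 m.u.

The two most frequent reciprocal classes, s + v and + r +, are the parental types, so the F1 was s + v / + r +.
The two rarest classes, s + + and + r v, are the double crossovers. Comparing them with the parentals, only the v allele has switched, so v is the middle locus and the order is s – v – r.
Crossovers in the s–v interval produce the single-crossover classes + + v and s r + (87 + 114 = 201) plus the double crossovers (18).
RF(s–v) = (201 + 18) / 1555 = 219/1555 = 0.1408 → 14.1 m.u.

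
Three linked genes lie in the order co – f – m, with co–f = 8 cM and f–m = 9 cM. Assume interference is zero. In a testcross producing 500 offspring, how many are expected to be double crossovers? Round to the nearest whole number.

Map distances give recombination frequencies of 0.080 and 0.090 for the two intervals.
With no interference, expected double-crossover frequency = 0.080 × 0.090 = 0.00720.
Expected number = 0.00720 × 500 = 3.60 ≈ 4.

4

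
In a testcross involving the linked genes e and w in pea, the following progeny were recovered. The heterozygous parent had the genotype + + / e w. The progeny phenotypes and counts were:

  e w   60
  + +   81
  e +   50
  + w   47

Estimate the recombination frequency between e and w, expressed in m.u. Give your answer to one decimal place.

The recombinant classes are + w and e +: 47 + 50 = 97.
Recombination frequency = 97/238 = 0.4076 ≈ 40.8%, i.e. 40.8 m.u.

40.8 m.u.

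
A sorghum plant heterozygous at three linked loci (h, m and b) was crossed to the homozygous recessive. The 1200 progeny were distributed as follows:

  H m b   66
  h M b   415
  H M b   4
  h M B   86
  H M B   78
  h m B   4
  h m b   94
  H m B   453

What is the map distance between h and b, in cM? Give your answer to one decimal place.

The two most frequent reciprocal classes, H m B and h M b, are the parental types, so the F1 was H m B / h M b.
The two rarest classes, h m B and H M b, are the double crossovers. Comparing them with the parentals, only the h allele has switched, so h is the middle locus and the order is m – h – b.
Crossovers in the h–b interval produce the single-crossover classes H m b and h M B (66 + 86 = 152) plus the double crossovers (8).
RF(h–b) = (152 + 8) / 1200 = 160/1200 = 0.1333 → 13.3 cM.

13.3 cM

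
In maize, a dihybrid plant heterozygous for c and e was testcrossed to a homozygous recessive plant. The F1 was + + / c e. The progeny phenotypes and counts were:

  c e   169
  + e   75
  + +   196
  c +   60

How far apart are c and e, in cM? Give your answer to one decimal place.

The recombinant classes are + e and c +: 75 + 60 = 135.
Recombination frequency = 135/500 = 0.2700 ≈ 27.0%, i.e. 27.0 cM.

27.0 cM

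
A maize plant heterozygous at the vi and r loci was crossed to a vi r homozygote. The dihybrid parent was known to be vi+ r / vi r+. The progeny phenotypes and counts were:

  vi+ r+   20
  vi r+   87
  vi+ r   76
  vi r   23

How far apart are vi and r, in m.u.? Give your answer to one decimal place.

The recombinant classes are vi+ r+ and vi r: 20 + 23 = 43.
Recombination frequency = 43/206 = 0.2087 ≈ 20.9%, i.e. 20.9 m.u.

20.9 m.u.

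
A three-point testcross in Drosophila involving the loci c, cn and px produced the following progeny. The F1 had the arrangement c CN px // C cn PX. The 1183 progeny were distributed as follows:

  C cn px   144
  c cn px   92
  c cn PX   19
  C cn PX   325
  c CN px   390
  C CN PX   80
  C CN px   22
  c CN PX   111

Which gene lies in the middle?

c

The two rarest classes, C CN px and c cn PX, are the double crossovers. Comparing them with the parentals, only the c allele has switched, so c is the middle locus and the order is cn – c – px.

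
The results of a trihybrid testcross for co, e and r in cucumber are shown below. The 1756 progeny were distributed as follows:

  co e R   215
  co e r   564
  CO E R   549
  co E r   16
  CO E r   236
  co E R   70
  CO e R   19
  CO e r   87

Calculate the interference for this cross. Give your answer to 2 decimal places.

The two most frequent reciprocal classes, co e r and CO E R, are the parental types, so the F1 was co e r / CO E R.
The two rarest classes, co E r and CO e R, are the double crossovers. Comparing them with the parentals, only the e allele has switched, so e is the middle locus and the order is r – e – co.
r–e: (451 + 35)/1756 = 0.2768; e–co: (157 + 35)/1756 = 0.1093.
Expected DCO frequency = 0.2768 × 0.1093 ≈ 0.03025; observed = 35/1756 ≈ 0.01993.
Coefficient of coincidence = 0.01993/0.03025 ≈ 0.66; interference = 1 − 0.66 = 0.34.

0.34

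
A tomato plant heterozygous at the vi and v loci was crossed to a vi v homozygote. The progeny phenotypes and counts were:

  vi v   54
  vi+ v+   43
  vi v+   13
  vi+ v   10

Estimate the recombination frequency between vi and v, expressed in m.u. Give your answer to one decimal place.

The two most frequent classes, vi+ v+ (43) and vi v (54), are the parental types, so the F1 was vi+ v+ / vi v.
The recombinant classes are vi+ v and vi v+: 10 + 13 = 23.
Recombination frequency = 23/120 = 0.1917 ≈ 19.2%, i.e. 19.2 m.u.

19.2 m.u.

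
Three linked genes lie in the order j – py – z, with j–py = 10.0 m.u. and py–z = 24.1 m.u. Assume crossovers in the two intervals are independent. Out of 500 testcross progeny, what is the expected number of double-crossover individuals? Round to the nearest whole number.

12

Map distances give recombination frequencies of 0.100 and 0.241 for the two intervals.
With no interference, expected double-crossover frequency = 0.100 × 0.241 = 0.02410.
Expected number = 0.02410 × 500 = 12.05 ≈ 12.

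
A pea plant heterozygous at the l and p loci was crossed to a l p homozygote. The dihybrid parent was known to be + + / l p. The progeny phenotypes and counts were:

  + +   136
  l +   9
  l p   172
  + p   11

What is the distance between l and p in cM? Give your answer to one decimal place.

6.1 cM

The recombinant classes are + p and l +: 11 + 9 = 20.
Recombination frequency = 20/328 = 0.0610 ≈ 6.1%, i.e. 6.1 cM.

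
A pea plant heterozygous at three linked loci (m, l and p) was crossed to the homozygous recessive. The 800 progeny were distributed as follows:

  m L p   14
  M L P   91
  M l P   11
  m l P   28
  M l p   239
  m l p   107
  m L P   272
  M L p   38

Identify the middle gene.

p

The two most frequent reciprocal classes, m L P and M l p, are the parental types, so the F1 was m L P / M l p.
The two rarest classes, m L p and M l P, are the double crossovers. Comparing them with the parentals, only the p allele has switched, so p is the middle locus and the order is l – p – m.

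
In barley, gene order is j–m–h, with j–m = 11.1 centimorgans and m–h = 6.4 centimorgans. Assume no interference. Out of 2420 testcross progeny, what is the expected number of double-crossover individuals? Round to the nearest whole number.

Map distances give recombination frequencies of 0.111 and 0.064 for the two intervals.
With no interference, expected double-crossover frequency = 0.111 × 0.064 = 0.00710.
Expected number = 0.00710 × 2420 = 17.19 ≈ 17.

17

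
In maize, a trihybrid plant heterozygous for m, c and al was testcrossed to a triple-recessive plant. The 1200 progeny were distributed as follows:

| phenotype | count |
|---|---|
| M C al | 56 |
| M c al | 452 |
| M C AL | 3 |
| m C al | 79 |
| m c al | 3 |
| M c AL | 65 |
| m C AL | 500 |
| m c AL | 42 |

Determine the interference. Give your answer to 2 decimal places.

0.54

The two most frequent reciprocal classes, M c al and m C AL, are the parental types, so the F1 was M c al / m C AL.
The two rarest classes, m c al and M C AL, are the double crossovers. Comparing them with the parentals, only the m allele has switched, so m is the middle locus and the order is al – m – c.
al–m: (144 + 6)/1200 = 0.1250; m–c: (98 + 6)/1200 = 0.0867.
Expected DCO frequency = 0.1250 × 0.0867 ≈ 0.01084; observed = 6/1200 ≈ 0.00500.
Coefficient of coincidence = 0.00500/0.01084 ≈ 0.46; interference = 1 − 0.46 = 0.54.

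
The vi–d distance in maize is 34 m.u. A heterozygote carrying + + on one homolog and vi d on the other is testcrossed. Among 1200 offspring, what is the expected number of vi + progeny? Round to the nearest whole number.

204

A map distance of 34 m.u. corresponds to a recombination frequency of 0.340.
The F1 is + + / vi d, so vi + is a recombinant gamete class with expected frequency r/2 = 0.340/2 = 0.1700.
Expected number = 0.1700 × 1200 = 204.00 ≈ 204.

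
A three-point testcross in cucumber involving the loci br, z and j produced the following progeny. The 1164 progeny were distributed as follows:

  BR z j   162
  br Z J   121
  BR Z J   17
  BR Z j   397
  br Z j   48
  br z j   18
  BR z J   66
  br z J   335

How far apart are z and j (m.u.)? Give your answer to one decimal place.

The two most frequent reciprocal classes, br z J and BR Z j, are the parental types, so the F1 was br z J / BR Z j.
The two rarest classes, br z j and BR Z J, are the double crossovers. Comparing them with the parentals, only the j allele has switched, so j is the middle locus and the order is br – j – z.
Crossovers in the j–z interval produce the single-crossover classes br Z J and BR z j (121 + 162 = 283) plus the double crossovers (35).
RF(j–z) = (283 + 35) / 1164 = 318/1164 = 0.2732 → 27.3 m.u.

27.3 m.u.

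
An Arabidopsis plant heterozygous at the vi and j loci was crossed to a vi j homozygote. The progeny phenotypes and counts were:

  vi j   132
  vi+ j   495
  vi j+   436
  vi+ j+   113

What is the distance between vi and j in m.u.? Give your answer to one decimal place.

The two most frequent classes, vi+ j (495) and vi j+ (436), are the parental types, so the F1 was vi+ j / vi j+.
The recombinant classes are vi+ j+ and vi j: 113 + 132 = 245.
Recombination frequency = 245/1176 = 0.2083 ≈ 20.8%, i.e. 20.8 m.u.

20.8 m.u.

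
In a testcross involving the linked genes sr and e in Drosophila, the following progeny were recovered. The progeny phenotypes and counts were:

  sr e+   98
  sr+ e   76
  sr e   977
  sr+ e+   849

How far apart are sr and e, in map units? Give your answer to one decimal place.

The two most frequent classes, sr+ e+ (849) and sr e (977), are the parental types, so the F1 was sr+ e+ / sr e.
The recombinant classes are sr+ e and sr e+: 76 + 98 = 174.
Recombination frequency = 174/2000 = 0.0870 ≈ 8.7%, i.e. 8.7 map units.

8.7 map units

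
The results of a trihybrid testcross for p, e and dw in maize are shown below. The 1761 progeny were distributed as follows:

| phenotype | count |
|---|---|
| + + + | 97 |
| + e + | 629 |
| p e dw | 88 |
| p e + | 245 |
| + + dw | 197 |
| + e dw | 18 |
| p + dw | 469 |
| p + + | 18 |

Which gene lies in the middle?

The two most frequent reciprocal classes, p + dw and + e +, are the parental types, so the F1 was p + dw / + e +.
The two rarest classes, p + + and + e dw, are the double crossovers. Comparing them with the parentals, only the dw allele has switched, so dw is the middle locus and the order is e – dw – p.

dw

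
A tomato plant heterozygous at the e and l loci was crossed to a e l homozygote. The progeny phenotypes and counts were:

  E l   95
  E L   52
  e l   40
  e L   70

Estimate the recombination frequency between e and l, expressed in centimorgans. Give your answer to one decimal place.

The two most frequent classes, E l (95) and e L (70), are the parental types, so the F1 was E l / e L.
The recombinant classes are E L and e l: 52 + 40 = 92.
Recombination frequency = 92/257 = 0.3580 ≈ 35.8%, i.e. 35.8 centimorgans.

35.8 centimorgans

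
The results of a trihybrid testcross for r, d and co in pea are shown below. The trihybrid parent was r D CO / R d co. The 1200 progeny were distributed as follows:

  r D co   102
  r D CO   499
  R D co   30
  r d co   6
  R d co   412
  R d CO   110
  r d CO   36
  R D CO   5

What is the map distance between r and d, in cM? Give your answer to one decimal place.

6.4 cM

The two rarest classes, R D CO and r d co, are the double crossovers. Comparing them with the parentals, only the r allele has switched, so r is the middle locus and the order is d – r – co.
Crossovers in the d–r interval produce the single-crossover classes r d CO and R D co (36 + 30 = 66) plus the double crossovers (11).
RF(d–r) = (66 + 11) / 1200 = 77/1200 = 0.0642 → 6.4 cM.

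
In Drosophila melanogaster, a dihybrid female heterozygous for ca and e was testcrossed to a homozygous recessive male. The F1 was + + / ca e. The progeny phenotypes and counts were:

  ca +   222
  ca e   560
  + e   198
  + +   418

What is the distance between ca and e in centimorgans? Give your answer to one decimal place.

30.0 centimorgans

The recombinant classes are + e and ca +: 198 + 222 = 420.
Recombination frequency = 420/1398 = 0.3004 ≈ 30.0%, i.e. 30.0 centimorgans.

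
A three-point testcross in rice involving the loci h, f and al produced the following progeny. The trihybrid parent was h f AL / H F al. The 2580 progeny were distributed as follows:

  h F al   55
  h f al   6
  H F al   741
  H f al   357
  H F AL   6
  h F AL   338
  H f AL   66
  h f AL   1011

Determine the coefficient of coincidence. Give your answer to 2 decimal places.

0.33

The two rarest classes, h f al and H F AL, are the double crossovers. Comparing them with the parentals, only the al allele has switched, so al is the middle locus and the order is h – al – f.
h–al: (121 + 12)/2580 = 0.0516; al–f: (695 + 12)/2580 = 0.2740.
Expected DCO frequency = 0.0516 × 0.2740 ≈ 0.01414; observed = 12/2580 ≈ 0.00465.
Coefficient of coincidence = 0.00465/0.01414 ≈ 0.33.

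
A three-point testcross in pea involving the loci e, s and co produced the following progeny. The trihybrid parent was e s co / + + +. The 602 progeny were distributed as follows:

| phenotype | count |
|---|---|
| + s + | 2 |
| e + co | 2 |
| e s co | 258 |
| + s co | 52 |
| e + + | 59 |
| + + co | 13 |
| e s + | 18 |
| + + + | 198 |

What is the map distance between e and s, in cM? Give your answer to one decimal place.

19.1 cM

The two rarest classes, e + co and + s +, are the double crossovers. Comparing them with the parentals, only the s allele has switched, so s is the middle locus and the order is co – s – e.
Crossovers in the s–e interval produce the single-crossover classes + s co and e + + (52 + 59 = 111) plus the double crossovers (4).
RF(s–e) = (111 + 4) / 602 = 115/602 = 0.1910 → 19.1 cM.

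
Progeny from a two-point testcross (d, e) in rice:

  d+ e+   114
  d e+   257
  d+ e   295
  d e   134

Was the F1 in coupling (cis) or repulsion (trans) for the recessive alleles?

The two most frequent classes are d+ e (295) and d e+ (257); these are the parental (non-recombinant) types.
So the F1 carried d+ e on one chromosome and d e+ on the other — the recessive alleles are on opposite chromosomes (trans / repulsion).

trans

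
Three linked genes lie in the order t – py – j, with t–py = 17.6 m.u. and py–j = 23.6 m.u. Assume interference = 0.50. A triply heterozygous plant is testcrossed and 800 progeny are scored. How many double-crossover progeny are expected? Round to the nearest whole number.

17

Map distances give recombination frequencies of 0.176 and 0.236 for the two intervals.
With interference 0.50 (so coincidence = 0.50), expected double-crossover frequency = 0.176 × 0.236 × 0.50 = 0.02077.
Expected number = 0.02077 × 800 = 16.61 ≈ 17.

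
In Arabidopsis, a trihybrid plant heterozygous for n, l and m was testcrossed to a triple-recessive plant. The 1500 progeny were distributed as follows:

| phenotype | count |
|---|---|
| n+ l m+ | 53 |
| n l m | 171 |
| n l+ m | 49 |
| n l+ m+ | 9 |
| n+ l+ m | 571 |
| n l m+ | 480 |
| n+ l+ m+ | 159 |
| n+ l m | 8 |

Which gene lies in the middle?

l

The two most frequent reciprocal classes, n l m+ and n+ l+ m, are the parental types, so the F1 was n l m+ / n+ l+ m.
The two rarest classes, n l+ m+ and n+ l m, are the double crossovers. Comparing them with the parentals, only the l allele has switched, so l is the middle locus and the order is n – l – m.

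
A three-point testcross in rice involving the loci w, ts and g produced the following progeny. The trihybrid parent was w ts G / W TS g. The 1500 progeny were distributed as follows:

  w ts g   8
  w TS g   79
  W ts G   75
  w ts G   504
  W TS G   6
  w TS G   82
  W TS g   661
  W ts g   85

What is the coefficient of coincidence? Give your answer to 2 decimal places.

0.69

The two rarest classes, w ts g and W TS G, are the double crossovers. Comparing them with the parentals, only the g allele has switched, so g is the middle locus and the order is ts – g – w.
ts–g: (167 + 14)/1500 = 0.1207; g–w: (154 + 14)/1500 = 0.1120.
Expected DCO frequency = 0.1207 × 0.1120 ≈ 0.01352; observed = 14/1500 ≈ 0.00933.
Coefficient of coincidence = 0.00933/0.01352 ≈ 0.69.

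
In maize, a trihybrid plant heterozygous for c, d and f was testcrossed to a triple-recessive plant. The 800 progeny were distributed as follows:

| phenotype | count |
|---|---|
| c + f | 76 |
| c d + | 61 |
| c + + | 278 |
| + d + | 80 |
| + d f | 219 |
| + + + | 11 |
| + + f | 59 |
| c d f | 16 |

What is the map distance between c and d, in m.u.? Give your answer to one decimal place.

18.4 m.u.

The two most frequent reciprocal classes, c + + and + d f, are the parental types, so the F1 was c + + / + d f.
The two rarest classes, + + + and c d f, are the double crossovers. Comparing them with the parentals, only the c allele has switched, so c is the middle locus and the order is f – c – d.
Crossovers in the c–d interval produce the single-crossover classes c d + and + + f (61 + 59 = 120) plus the double crossovers (27).
RF(c–d) = (120 + 27) / 800 = 147/800 = 0.1837 → 18.4 m.u.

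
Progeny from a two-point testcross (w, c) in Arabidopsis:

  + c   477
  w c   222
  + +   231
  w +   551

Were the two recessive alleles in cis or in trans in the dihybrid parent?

trans

The two most frequent classes are + c (477) and w + (551); these are the parental (non-recombinant) types.
So the F1 carried + c on one chromosome and w + on the other — the recessive alleles are on opposite chromosomes (trans / repulsion).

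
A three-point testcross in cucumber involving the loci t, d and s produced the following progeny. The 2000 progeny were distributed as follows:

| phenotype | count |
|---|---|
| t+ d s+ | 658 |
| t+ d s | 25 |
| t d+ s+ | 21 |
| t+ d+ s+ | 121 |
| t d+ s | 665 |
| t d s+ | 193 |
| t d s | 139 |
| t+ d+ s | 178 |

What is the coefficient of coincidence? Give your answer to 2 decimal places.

0.72

The two most frequent reciprocal classes, t d+ s and t+ d s+, are the parental types, so the F1 was t d+ s / t+ d s+.
The two rarest classes, t d+ s+ and t+ d s, are the double crossovers. Comparing them with the parentals, only the s allele has switched, so s is the middle locus and the order is d – s – t.
d–s: (260 + 46)/2000 = 0.1530; s–t: (371 + 46)/2000 = 0.2085.
Expected DCO frequency = 0.1530 × 0.2085 ≈ 0.03190; observed = 46/2000 ≈ 0.02300.
Coefficient of coincidence = 0.02300/0.03190 ≈ 0.72.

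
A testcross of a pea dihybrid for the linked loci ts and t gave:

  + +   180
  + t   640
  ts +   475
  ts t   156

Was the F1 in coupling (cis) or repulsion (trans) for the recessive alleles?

The two most frequent classes are + t (640) and ts + (475); these are the parental (non-recombinant) types.
So the F1 carried + t on one chromosome and ts + on the other — the recessive alleles are on opposite chromosomes (trans / repulsion).

trans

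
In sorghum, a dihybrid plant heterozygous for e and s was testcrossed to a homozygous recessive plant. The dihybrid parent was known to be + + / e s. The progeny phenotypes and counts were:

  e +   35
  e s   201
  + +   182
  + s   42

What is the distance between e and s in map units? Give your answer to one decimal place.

The recombinant classes are + s and e +: 42 + 35 = 77.
Recombination frequency = 77/460 = 0.1674 ≈ 16.7%, i.e. 16.7 map units.

16.7 map units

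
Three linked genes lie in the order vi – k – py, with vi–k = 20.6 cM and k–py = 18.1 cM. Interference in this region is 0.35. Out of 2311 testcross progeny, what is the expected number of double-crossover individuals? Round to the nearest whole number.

Map distances give recombination frequencies of 0.206 and 0.181 for the two intervals.
With interference 0.35 (so coincidence = 0.65), expected double-crossover frequency = 0.206 × 0.181 × 0.65 = 0.02424.
Expected number = 0.02424 × 2311 = 56.01 ≈ 56.

56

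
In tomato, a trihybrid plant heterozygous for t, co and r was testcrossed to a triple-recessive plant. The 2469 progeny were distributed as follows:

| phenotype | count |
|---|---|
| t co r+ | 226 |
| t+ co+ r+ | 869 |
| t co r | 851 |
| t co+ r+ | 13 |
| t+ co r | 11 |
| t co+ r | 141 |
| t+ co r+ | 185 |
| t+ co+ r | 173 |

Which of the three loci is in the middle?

t

The two most frequent reciprocal classes, t+ co+ r+ and t co r, are the parental types, so the F1 was t+ co+ r+ / t co r.
The two rarest classes, t co+ r+ and t+ co r, are the double crossovers. Comparing them with the parentals, only the t allele has switched, so t is the middle locus and the order is r – t – co.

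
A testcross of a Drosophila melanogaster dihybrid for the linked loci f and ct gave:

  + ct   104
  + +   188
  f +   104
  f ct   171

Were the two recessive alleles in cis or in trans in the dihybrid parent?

The two most frequent classes are + + (188) and f ct (171); these are the parental (non-recombinant) types.
So the F1 carried + + on one chromosome and f ct on the other — the recessive alleles are on the same chromosome (cis / coupling).

cis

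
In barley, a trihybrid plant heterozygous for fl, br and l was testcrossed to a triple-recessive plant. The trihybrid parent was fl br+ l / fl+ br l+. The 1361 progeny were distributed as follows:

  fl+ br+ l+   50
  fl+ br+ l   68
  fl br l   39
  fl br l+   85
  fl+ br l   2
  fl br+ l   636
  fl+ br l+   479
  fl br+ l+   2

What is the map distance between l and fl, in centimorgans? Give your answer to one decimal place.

11.5 centimorgans

The two rarest classes, fl br+ l+ and fl+ br l, are the double crossovers. Comparing them with the parentals, only the l allele has switched, so l is the middle locus and the order is fl – l – br.
Crossovers in the fl–l interval produce the single-crossover classes fl+ br+ l and fl br l+ (68 + 85 = 153) plus the double crossovers (4).
RF(fl–l) = (153 + 4) / 1361 = 157/1361 = 0.1154 → 11.5 centimorgans.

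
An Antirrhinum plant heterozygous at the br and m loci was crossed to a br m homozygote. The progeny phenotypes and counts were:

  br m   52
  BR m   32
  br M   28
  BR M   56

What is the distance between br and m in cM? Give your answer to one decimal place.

35.7 cM

The two most frequent classes, BR M (56) and br m (52), are the parental types, so the F1 was BR M / br m.
The recombinant classes are BR m and br M: 32 + 28 = 60.
Recombination frequency = 60/168 = 0.3571 ≈ 35.7%, i.e. 35.7 cM.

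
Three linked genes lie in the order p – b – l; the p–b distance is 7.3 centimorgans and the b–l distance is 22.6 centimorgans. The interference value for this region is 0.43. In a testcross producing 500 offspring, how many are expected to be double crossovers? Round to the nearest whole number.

Map distances give recombination frequencies of 0.073 and 0.226 for the two intervals.
With interference 0.43 (so coincidence = 0.57), expected double-crossover frequency = 0.073 × 0.226 × 0.57 = 0.00940.
Expected number = 0.00940 × 500 = 4.70 ≈ 5.

5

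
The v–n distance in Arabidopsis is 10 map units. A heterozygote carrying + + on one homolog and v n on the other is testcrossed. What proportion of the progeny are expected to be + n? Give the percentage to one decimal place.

A map distance of 10 map units corresponds to a recombination frequency of 0.100.
The F1 is + + / v n, so + n is a recombinant gamete class with expected frequency r/2 = 0.100/2 = 0.0500.
That is 0.0500 = 5.0% of the progeny.

5.0%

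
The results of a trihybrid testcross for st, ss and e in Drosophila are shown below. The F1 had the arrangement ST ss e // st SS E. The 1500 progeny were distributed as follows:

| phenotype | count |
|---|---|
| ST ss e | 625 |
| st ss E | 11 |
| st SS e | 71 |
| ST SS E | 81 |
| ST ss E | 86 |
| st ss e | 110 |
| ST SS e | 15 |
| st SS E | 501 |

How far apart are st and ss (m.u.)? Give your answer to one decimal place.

The two rarest classes, ST SS e and st ss E, are the double crossovers. Comparing them with the parentals, only the ss allele has switched, so ss is the middle locus and the order is e – ss – st.
Crossovers in the ss–st interval produce the single-crossover classes st ss e and ST SS E (110 + 81 = 191) plus the double crossovers (26).
RF(ss–st) = (191 + 26) / 1500 = 217/1500 = 0.1447 → 14.5 m.u.

14.5 m.u.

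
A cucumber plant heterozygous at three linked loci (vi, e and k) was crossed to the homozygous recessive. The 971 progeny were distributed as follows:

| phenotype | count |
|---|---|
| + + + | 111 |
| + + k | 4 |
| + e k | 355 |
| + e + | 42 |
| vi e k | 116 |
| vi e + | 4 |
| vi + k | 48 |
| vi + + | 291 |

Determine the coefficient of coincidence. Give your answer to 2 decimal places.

0.34

The two most frequent reciprocal classes, vi + + and + e k, are the parental types, so the F1 was vi + + / + e k.
The two rarest classes, vi e + and + + k, are the double crossovers. Comparing them with the parentals, only the e allele has switched, so e is the middle locus and the order is vi – e – k.
vi–e: (227 + 8)/971 = 0.2420; e–k: (90 + 8)/971 = 0.1009.
Expected DCO frequency = 0.2420 × 0.1009 ≈ 0.02442; observed = 8/971 ≈ 0.00824.
Coefficient of coincidence = 0.00824/0.02442 ≈ 0.34.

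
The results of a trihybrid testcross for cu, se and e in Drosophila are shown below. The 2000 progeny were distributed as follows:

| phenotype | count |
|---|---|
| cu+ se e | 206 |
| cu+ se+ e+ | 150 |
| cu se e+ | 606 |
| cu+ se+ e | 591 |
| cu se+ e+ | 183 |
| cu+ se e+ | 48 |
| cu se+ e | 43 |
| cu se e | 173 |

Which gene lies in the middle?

The two most frequent reciprocal classes, cu se e+ and cu+ se+ e, are the parental types, so the F1 was cu se e+ / cu+ se+ e.
The two rarest classes, cu+ se e+ and cu se+ e, are the double crossovers. Comparing them with the parentals, only the cu allele has switched, so cu is the middle locus and the order is se – cu – e.

cu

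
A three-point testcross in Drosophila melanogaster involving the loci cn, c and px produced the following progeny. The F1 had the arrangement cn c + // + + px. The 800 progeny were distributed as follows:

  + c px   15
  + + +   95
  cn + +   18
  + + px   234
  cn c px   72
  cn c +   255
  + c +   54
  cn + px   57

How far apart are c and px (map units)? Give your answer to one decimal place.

25.0 map units

The two rarest classes, cn + + and + c px, are the double crossovers. Comparing them with the parentals, only the c allele has switched, so c is the middle locus and the order is px – c – cn.
Crossovers in the px–c interval produce the single-crossover classes cn c px and + + + (72 + 95 = 167) plus the double crossovers (33).
RF(px–c) = (167 + 33) / 800 = 200/800 = 0.2500 → 25.0 map units.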